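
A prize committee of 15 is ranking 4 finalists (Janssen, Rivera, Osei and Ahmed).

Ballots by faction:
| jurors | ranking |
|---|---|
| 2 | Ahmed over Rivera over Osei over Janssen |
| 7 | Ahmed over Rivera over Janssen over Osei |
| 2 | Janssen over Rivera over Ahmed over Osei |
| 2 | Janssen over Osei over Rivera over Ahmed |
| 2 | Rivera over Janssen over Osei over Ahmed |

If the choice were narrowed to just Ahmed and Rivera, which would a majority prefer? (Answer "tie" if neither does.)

Ballots ranking Ahmed above Rivera: 2 + 7 = 9.
Ballots ranking Rivera above Ahmed: 15 − 9 = 6.
Ahmed wins the head-to-head 9–6.

Ahmed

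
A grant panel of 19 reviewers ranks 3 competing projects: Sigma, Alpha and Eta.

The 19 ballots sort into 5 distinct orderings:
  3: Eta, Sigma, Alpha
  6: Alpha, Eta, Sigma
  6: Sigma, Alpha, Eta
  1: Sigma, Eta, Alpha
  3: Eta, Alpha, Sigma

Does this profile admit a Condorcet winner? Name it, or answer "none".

Head-to-head results (19 reviewers):
Sigma–Alpha: Sigma 10–9.
Sigma vs Eta: Eta wins 12–7.
Alpha vs Eta: Alpha, 12–7.
No project is unbeaten: Sigma loses to Eta; Alpha loses to Sigma; Eta loses to Alpha. In particular Sigma > Alpha > Eta > Sigma is a majority cycle — no Condorcet winner exists.

none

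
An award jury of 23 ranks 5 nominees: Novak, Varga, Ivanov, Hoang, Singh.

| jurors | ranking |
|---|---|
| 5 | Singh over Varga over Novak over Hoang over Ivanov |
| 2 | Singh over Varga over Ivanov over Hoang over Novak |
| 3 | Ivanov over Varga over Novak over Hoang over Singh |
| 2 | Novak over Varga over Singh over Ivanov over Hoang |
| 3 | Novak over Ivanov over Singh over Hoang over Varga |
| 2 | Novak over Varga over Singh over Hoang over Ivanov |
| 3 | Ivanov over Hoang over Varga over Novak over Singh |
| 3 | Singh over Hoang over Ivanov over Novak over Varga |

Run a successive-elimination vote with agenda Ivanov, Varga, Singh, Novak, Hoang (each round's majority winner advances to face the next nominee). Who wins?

Round 1: Ivanov vs Varga — 12–11, Ivanov advances.
Round 2: Ivanov vs Singh — 9–14, Singh advances.
Round 3: Singh vs Novak — 10–13, Novak advances.
Round 4: Novak vs Hoang — 15–8, Novak advances.
Novak survives the agenda.

Novak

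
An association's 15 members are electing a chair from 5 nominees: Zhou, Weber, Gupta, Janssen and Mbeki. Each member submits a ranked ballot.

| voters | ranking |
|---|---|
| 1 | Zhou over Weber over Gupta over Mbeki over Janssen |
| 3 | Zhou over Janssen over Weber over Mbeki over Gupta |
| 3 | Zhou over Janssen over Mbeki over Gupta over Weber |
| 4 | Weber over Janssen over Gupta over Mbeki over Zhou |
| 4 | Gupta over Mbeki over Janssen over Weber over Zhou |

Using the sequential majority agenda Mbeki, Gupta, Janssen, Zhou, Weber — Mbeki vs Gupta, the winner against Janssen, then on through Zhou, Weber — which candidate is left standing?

Janssen

Round 1: Mbeki vs Gupta — 6–9, Gupta advances.
Round 2: Gupta vs Janssen — 5–10, Janssen advances.
Round 3: Janssen vs Zhou — 8–7, Janssen advances.
Round 4: Janssen vs Weber — 10–5, Janssen advances.
Janssen survives the agenda.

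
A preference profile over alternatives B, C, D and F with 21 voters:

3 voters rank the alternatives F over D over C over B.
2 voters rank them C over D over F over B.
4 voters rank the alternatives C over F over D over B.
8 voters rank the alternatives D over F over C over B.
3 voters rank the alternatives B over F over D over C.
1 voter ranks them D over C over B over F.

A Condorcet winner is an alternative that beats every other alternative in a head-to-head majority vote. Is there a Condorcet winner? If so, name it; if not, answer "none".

D

Head-to-head results (21 voters):
B vs C: 3 for B, 18 for C — C by 18–3.
B vs D: B is ranked higher on 3 ballots, D on 18. D wins 18–3.
B vs F: B is ranked higher on 3+1 = 4 ballots, F on 17. F wins 17–4.
C vs D: 2+4 = 6 for C, 15 for D — D by 15–6.
C vs F: C preferred on 2+4+1 = 7 ballots; F wins 14–7.
D vs F: D is ranked higher on 2+8+1 = 11 ballots, F on 10. D wins 11–10.
D defeats every rival head-to-head and is the Condorcet winner.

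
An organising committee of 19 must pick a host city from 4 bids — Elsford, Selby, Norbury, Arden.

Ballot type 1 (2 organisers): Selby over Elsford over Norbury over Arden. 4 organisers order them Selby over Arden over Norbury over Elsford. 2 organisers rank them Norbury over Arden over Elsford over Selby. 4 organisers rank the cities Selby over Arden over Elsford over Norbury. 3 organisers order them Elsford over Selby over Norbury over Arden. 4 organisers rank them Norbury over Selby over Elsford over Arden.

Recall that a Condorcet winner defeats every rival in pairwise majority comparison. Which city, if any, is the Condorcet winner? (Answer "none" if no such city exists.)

Pairwise majorities:
Elsford vs Selby: Elsford is ranked higher on 2+3 = 5 ballots, Selby on 14. Selby wins 14–5.
Elsford vs Norbury: 9 to 10, Norbury.
Elsford vs Arden: Elsford preferred on 2+3+4 = 9 ballots; Arden wins 10–9.
Selby vs Norbury: Selby preferred on 2+4+4+3 = 13 ballots; Selby wins 13–6.
Selby vs Arden: Selby preferred on 2+4+4+3+4 = 17 ballots; Selby wins 17–2.
Norbury vs Arden: 2+2+3+4 = 11 for Norbury, 8 for Arden — Norbury by 11–8.
Selby beats each of Elsford, Norbury, Arden — Selby is the Condorcet winner.

Selby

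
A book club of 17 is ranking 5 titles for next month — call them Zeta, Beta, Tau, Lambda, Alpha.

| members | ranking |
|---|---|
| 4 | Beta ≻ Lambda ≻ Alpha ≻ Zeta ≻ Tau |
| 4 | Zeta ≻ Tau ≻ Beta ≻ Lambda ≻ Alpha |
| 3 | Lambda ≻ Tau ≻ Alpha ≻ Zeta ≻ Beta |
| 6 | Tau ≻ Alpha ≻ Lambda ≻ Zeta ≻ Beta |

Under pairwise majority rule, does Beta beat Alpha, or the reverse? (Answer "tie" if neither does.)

Alpha

Ballots ranking Beta above Alpha: 4 + 4 = 8.
Ballots ranking Alpha above Beta: 17 − 8 = 9.
Alpha wins the head-to-head 9–8.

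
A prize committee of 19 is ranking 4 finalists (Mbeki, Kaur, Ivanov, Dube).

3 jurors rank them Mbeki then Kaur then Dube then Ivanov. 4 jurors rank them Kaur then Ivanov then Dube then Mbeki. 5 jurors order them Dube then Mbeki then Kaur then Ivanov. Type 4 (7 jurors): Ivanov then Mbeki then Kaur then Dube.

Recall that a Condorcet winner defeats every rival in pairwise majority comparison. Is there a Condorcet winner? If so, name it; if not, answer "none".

none

Check each pair by majority over 19 ballots:
Mbeki vs Kaur: Mbeki preferred on 3+5+7 = 15 ballots; Mbeki wins 15–4.
Mbeki vs Ivanov: Mbeki is ranked higher on 3+5 = 8 ballots, Ivanov on 11. Ivanov wins 11–8.
Mbeki vs Dube: Mbeki is ranked higher on 3+7 = 10 ballots, Dube on 9. Mbeki wins 10–9.
Kaur vs Ivanov: Kaur is ranked higher on 3+4+5 = 12 ballots, Ivanov on 7. Kaur wins 12–7.
Kaur vs Dube: Kaur is ranked higher on 3+4+7 = 14 ballots, Dube on 5. Kaur wins 14–5.
Ivanov vs Dube: Ivanov is ranked higher on 4+7 = 11 ballots, Dube on 8. Ivanov wins 11–8.
No nominee is unbeaten: Mbeki loses to Ivanov; Kaur loses to Mbeki; Ivanov loses to Kaur; Dube loses to Mbeki. In particular Mbeki → Kaur → Ivanov → Mbeki is a majority cycle — no Condorcet winner exists.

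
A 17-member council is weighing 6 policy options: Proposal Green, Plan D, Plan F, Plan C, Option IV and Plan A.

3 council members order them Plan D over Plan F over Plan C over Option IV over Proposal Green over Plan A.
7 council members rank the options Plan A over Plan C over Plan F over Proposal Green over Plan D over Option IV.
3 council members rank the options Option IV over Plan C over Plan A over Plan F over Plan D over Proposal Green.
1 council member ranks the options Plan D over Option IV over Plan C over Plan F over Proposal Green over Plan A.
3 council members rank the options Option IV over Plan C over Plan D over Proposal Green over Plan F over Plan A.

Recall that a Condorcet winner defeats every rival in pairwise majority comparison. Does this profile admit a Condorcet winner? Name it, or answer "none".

Head-to-head results (17 council members):
Proposal Green vs Plan D: 7 to 10, Plan D.
Proposal Green vs Plan F: Proposal Green preferred on 3 ballots; Plan F wins 14–3.
Proposal Green vs Plan C: Proposal Green is ranked higher on 0 ballots, Plan C on 17. Plan C wins 17–0.
Proposal Green vs Option IV: Proposal Green preferred on 7 ballots; Option IV wins 10–7.
Proposal Green vs Plan A: 3+1+3 = 7 for Proposal Green, 10 for Plan A — Plan A by 10–7.
Plan D vs Plan F: 3+1+3 = 7 for Plan D, 10 for Plan F — Plan F by 10–7.
Plan D vs Plan C: 3+1 = 4 for Plan D, 13 for Plan C — Plan C by 13–4.
Plan D vs Option IV: 3+7+1 = 11 for Plan D, 6 for Option IV — Plan D by 11–6.
Plan D vs Plan A: 7 to 10, Plan A.
Plan F vs Plan C: Plan F preferred on 3 ballots; Plan C wins 14–3.
Plan F vs Option IV: 10 to 7, Plan F.
Plan F vs Plan A: Plan F preferred on 3+1+3 = 7 ballots; Plan A wins 10–7.
Plan C vs Option IV: Plan C is ranked higher on 3+7 = 10 ballots, Option IV on 7. Plan C wins 10–7.
Plan C vs Plan A: Plan C preferred on 3+3+1+3 = 10 ballots; Plan C wins 10–7.
Option IV vs Plan A: Option IV is ranked higher on 3+3+1+3 = 10 ballots, Plan A on 7. Option IV wins 10–7.
Only Plan C has no losses; Plan C is the Condorcet winner.

Plan C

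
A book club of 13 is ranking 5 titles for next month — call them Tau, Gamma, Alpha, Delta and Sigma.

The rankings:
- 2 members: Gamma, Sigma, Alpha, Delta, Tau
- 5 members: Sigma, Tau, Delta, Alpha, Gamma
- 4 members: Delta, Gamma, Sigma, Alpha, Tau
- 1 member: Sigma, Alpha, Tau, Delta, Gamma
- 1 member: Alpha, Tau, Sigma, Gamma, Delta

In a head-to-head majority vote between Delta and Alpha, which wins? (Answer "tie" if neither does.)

Delta

Ballots ranking Delta above Alpha: 5 + 4 = 9.
Ballots ranking Alpha above Delta: 13 − 9 = 4.
Delta wins the head-to-head 9–4.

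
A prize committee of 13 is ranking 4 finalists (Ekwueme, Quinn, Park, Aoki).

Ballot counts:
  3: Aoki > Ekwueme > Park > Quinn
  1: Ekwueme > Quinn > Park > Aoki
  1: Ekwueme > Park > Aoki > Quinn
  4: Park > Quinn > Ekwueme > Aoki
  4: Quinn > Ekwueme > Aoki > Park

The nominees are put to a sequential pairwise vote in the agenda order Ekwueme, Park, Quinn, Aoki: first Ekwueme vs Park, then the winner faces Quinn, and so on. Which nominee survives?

Round 1: Ekwueme vs Park — 9–4, Ekwueme advances.
Round 2: Ekwueme vs Quinn — 5–8, Quinn advances.
Round 3: Quinn vs Aoki — 9–4, Quinn advances.
Quinn survives the agenda.

Quinn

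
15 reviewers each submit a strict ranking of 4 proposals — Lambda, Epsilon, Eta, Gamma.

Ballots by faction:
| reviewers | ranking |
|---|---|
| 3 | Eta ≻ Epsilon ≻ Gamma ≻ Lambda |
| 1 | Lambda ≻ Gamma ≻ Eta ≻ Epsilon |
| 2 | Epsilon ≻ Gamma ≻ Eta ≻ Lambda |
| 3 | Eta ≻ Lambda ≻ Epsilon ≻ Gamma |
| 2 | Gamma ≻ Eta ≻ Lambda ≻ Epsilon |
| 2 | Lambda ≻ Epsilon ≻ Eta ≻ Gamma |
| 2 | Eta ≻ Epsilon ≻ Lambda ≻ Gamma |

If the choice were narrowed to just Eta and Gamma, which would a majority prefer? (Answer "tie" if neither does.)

Eta

Ballots ranking Eta above Gamma: 3 + 3 + 2 + 2 = 10.
Ballots ranking Gamma above Eta: 15 − 10 = 5.
Eta wins the head-to-head 10–5.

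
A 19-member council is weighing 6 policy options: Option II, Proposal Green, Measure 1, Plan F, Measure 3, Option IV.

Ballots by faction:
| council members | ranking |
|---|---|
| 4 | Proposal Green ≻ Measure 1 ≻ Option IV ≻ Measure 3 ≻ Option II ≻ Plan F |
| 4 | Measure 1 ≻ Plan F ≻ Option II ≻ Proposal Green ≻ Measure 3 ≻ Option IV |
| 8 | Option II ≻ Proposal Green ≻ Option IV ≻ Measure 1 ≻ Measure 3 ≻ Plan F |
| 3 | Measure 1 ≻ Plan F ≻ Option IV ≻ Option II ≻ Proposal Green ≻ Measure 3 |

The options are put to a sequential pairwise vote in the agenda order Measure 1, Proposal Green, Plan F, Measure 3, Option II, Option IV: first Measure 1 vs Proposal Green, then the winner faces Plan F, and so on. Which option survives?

Option II

Round 1: Measure 1 vs Proposal Green — 7–12, Proposal Green advances.
Round 2: Proposal Green vs Plan F — 12–7, Proposal Green advances.
Round 3: Proposal Green vs Measure 3 — 19–0, Proposal Green advances.
Round 4: Proposal Green vs Option II — 4–15, Option II advances.
Round 5: Option II vs Option IV — 12–7, Option II advances.
Option II survives the agenda.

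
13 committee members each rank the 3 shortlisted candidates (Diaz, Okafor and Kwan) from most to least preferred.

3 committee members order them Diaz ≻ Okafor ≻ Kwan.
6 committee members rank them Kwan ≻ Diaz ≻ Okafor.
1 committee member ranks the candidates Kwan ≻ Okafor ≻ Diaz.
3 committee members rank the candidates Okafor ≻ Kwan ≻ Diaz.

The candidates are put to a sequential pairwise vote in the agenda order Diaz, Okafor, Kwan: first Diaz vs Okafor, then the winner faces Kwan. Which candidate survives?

Kwan

Round 1: Diaz vs Okafor — 9–4, Diaz advances.
Round 2: Diaz vs Kwan — 3–10, Kwan advances.
Kwan survives the agenda.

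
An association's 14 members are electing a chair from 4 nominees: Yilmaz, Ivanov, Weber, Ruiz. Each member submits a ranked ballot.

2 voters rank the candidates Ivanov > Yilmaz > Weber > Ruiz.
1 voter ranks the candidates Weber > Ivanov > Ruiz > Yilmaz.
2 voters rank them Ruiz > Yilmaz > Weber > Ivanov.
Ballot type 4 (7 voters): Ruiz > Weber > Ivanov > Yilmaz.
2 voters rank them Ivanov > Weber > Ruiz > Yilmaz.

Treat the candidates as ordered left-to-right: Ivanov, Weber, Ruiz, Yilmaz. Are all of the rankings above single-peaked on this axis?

Axis positions: Ivanov=1, Weber=2, Ruiz=3, Yilmaz=4.
Ballot type 1: ranking walks positions 1-4-2-3; Yilmaz is ranked above Weber even though Weber lies between Yilmaz and the peak Ivanov on the axis — preferences dip and rise again. Not single-peaked.
Ballot type 2 (peak Weber at position 2): ranking walks positions 2-1-3-4, expanding outward from the peak — single-peaked.
Ballot type 3 (peak Ruiz at position 3): ranking walks positions 3-4-2-1, expanding outward from the peak — single-peaked.
Ballot type 4 (peak Ruiz at position 3): ranking walks positions 3-2-1-4, expanding outward from the peak — single-peaked.
Ballot type 5 (peak Ivanov at position 1): ranking walks positions 1-2-3-4, expanding outward from the peak — single-peaked.
Ballot type 1 violates single-peakedness, so the profile is not single-peaked on this axis.

no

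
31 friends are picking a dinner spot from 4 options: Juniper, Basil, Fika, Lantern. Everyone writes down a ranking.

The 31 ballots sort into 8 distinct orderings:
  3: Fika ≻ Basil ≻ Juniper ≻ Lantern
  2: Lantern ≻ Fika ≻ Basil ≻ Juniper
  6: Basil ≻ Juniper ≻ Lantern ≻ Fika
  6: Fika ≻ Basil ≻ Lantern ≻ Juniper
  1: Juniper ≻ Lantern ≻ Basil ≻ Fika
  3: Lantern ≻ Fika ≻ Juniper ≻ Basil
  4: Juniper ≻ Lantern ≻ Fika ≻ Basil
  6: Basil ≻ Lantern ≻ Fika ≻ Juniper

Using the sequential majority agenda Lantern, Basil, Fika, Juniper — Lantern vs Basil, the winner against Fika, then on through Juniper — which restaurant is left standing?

Round 1: Lantern vs Basil — 10–21, Basil advances.
Round 2: Basil vs Fika — 13–18, Fika advances.
Round 3: Fika vs Juniper — 20–11, Fika advances.
The agenda winner is Fika.

Fika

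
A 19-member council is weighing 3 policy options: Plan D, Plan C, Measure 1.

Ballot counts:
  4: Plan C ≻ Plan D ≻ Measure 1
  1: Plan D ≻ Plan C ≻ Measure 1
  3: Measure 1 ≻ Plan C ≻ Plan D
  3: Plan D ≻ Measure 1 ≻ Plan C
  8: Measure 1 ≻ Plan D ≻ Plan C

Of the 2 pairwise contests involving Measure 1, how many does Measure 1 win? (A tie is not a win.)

Measure 1 against each rival (19 council members):
Measure 1 vs Plan D: Measure 1 wins 11–8.
Measure 1–Plan C: Measure 1 14–5.
Measure 1 beats Plan D, Plan C — 2 pairwise wins.

2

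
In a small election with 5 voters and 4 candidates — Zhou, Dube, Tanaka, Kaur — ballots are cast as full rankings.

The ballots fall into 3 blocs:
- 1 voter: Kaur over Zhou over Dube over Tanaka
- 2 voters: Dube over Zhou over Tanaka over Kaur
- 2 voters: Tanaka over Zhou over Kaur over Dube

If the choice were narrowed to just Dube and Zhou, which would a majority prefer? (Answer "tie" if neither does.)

Zhou

Ballots ranking Dube above Zhou: 2.
Ballots ranking Zhou above Dube: 5 − 2 = 3.
Zhou wins the head-to-head 3–2.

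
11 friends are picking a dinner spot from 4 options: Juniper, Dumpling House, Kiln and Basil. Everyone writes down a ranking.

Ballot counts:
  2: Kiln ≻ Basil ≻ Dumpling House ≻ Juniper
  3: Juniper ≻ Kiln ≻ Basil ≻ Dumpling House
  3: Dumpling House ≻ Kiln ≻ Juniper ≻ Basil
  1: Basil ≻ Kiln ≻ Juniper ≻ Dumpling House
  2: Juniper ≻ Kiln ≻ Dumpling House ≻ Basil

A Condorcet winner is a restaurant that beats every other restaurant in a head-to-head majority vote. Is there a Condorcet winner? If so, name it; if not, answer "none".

Kiln

Pairwise majorities:
Juniper vs Dumpling House: Juniper wins 6–5.
Juniper vs Kiln: 3+2 = 5 for Juniper, 6 for Kiln — Kiln by 6–5.
Juniper vs Basil: Juniper wins 8–3.
Dumpling House vs Kiln: Kiln, 8–3.
Dumpling House vs Basil: Basil wins 6–5.
Kiln vs Basil: Kiln preferred on 2+3+3+2 = 10 ballots; Kiln wins 10–1.
Kiln wins every pairwise contest, so Kiln is the Condorcet winner.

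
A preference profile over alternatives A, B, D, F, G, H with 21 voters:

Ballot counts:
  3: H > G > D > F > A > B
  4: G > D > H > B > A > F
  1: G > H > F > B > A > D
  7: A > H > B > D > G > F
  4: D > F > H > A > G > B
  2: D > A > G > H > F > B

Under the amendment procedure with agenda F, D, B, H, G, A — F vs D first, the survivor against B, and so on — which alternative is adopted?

Round 1: F vs D — 1–20, D advances.
Round 2: D vs B — 13–8, D advances.
Round 3: D vs H — 10–11, H advances.
Round 4: H vs G — 14–7, H advances.
Round 5: H vs A — 12–9, H advances.
H survives the agenda.

H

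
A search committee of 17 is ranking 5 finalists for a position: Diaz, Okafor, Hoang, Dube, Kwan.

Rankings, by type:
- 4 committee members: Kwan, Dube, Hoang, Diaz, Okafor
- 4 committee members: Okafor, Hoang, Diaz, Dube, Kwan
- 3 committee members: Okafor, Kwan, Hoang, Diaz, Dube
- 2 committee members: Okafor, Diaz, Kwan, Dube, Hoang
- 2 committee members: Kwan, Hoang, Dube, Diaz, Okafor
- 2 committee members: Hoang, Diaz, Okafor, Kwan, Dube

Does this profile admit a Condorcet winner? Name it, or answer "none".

Check each pair by majority over 17 ballots:
Diaz vs Okafor: Okafor, 9–8.
Diaz vs Hoang: 2 to 15, Hoang.
Diaz vs Dube: Diaz is ranked higher on 4+3+2+2 = 11 ballots, Dube on 6. Diaz wins 11–6.
Diaz vs Kwan: Diaz preferred on 4+2+2 = 8 ballots; Kwan wins 9–8.
Okafor vs Hoang: 9 to 8, Okafor.
Okafor–Dube: Okafor 11–6.
Okafor vs Kwan: 11 to 6, Okafor.
Hoang vs Dube: Hoang, 11–6.
Hoang vs Kwan: Hoang is ranked higher on 4+2 = 6 ballots, Kwan on 11. Kwan wins 11–6.
Dube vs Kwan: Dube preferred on 4 ballots; Kwan wins 13–4.
Okafor beats each of Diaz, Hoang, Dube, Kwan — Okafor is the Condorcet winner.

Okafor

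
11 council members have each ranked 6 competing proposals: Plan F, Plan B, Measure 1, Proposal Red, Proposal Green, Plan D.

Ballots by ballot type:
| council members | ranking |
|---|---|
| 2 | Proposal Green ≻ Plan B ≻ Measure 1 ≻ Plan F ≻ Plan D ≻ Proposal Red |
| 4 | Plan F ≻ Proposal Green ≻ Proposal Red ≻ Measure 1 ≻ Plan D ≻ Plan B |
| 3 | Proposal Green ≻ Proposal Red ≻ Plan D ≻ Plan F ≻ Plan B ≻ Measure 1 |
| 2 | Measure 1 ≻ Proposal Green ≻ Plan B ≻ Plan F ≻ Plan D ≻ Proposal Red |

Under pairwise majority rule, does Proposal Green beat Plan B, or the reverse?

Proposal Green

Ballots ranking Proposal Green above Plan B: 2 + 4 + 3 + 2 = 11.
Ballots ranking Plan B above Proposal Green: 11 − 11 = 0.
Proposal Green wins the head-to-head 11–0.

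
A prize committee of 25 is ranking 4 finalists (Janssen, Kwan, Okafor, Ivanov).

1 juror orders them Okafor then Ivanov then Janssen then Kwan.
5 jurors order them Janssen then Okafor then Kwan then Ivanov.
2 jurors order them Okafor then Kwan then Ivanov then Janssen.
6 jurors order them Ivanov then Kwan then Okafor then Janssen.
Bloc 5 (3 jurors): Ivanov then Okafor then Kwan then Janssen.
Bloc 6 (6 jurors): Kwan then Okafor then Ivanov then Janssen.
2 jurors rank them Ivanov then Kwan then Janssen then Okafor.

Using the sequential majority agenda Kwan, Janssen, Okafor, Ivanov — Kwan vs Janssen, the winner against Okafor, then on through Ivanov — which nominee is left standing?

Kwan

Round 1: Kwan vs Janssen — 19–6, Kwan advances.
Round 2: Kwan vs Okafor — 14–11, Kwan advances.
Round 3: Kwan vs Ivanov — 13–12, Kwan advances.
Kwan survives the agenda.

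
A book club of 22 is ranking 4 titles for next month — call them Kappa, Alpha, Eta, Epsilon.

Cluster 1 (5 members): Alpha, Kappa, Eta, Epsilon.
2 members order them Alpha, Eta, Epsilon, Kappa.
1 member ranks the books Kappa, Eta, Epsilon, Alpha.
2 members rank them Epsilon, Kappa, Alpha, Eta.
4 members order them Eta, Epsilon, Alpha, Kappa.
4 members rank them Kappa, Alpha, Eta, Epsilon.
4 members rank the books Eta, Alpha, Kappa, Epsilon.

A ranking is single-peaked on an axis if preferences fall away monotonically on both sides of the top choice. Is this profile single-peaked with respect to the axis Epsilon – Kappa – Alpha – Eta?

no

Axis positions: Epsilon=1, Kappa=2, Alpha=3, Eta=4.
Cluster 1 (peak Alpha at position 3): ranking walks positions 3-2-4-1, expanding outward from the peak — single-peaked.
Cluster 2: ranking walks positions 3-4-1-2; Epsilon is ranked above Kappa even though Kappa lies between Epsilon and the peak Alpha on the axis — preferences dip and rise again. Not single-peaked.
Cluster 3: ranking walks positions 2-4-1-3; Eta is ranked above Alpha even though Alpha lies between Eta and the peak Kappa on the axis — preferences dip and rise again. Not single-peaked.
Cluster 4 (peak Epsilon at position 1): ranking walks positions 1-2-3-4, expanding outward from the peak — single-peaked.
Cluster 5: ranking walks positions 4-1-3-2; Epsilon is ranked above Alpha even though Alpha lies between Epsilon and the peak Eta on the axis — preferences dip and rise again. Not single-peaked.
Cluster 6 (peak Kappa at position 2): ranking walks positions 2-3-4-1, expanding outward from the peak — single-peaked.
Cluster 7 (peak Eta at position 4): ranking walks positions 4-3-2-1, expanding outward from the peak — single-peaked.
Cluster 2 violates single-peakedness, so the profile is not single-peaked on this axis.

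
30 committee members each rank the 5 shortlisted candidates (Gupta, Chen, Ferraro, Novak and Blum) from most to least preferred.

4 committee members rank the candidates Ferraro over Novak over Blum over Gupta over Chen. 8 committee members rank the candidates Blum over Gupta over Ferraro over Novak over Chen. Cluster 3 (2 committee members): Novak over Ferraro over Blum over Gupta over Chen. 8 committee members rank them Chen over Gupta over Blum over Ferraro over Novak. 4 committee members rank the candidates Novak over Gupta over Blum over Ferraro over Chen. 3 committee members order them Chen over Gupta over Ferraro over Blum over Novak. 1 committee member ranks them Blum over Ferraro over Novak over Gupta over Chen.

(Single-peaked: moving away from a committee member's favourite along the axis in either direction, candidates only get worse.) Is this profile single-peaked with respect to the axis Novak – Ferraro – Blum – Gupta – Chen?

Axis positions: Novak=1, Ferraro=2, Blum=3, Gupta=4, Chen=5.
Cluster 1 (peak Ferraro at position 2): ranking walks positions 2-1-3-4-5, expanding outward from the peak — single-peaked.
Cluster 2 (peak Blum at position 3): ranking walks positions 3-4-2-1-5, expanding outward from the peak — single-peaked.
Cluster 3 (peak Novak at position 1): ranking walks positions 1-2-3-4-5, expanding outward from the peak — single-peaked.
Cluster 4 (peak Chen at position 5): ranking walks positions 5-4-3-2-1, expanding outward from the peak — single-peaked.
Cluster 5: ranking walks positions 1-4-3-2-5; Gupta is ranked above Ferraro even though Ferraro lies between Gupta and the peak Novak on the axis — preferences dip and rise again. Not single-peaked.
Cluster 6: ranking walks positions 5-4-2-3-1; Ferraro is ranked above Blum even though Blum lies between Ferraro and the peak Chen on the axis — preferences dip and rise again. Not single-peaked.
Cluster 7 (peak Blum at position 3): ranking walks positions 3-2-1-4-5, expanding outward from the peak — single-peaked.
Cluster 5 violates single-peakedness, so the profile is not single-peaked on this axis.

no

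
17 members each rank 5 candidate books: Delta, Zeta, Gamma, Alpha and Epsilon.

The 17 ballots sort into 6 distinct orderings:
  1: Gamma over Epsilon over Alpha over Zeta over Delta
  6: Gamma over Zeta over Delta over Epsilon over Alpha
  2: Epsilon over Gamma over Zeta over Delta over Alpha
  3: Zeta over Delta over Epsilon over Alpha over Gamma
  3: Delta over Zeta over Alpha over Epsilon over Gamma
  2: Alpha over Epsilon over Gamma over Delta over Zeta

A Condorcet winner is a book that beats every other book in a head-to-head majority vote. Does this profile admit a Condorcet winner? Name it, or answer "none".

none

Pairwise majorities:
Delta vs Zeta: 5 to 12, Zeta.
Delta vs Gamma: 3+3 = 6 for Delta, 11 for Gamma — Gamma by 11–6.
Delta vs Alpha: Delta is ranked higher on 6+2+3+3 = 14 ballots, Alpha on 3. Delta wins 14–3.
Delta vs Epsilon: 6+3+3 = 12 for Delta, 5 for Epsilon — Delta by 12–5.
Zeta vs Gamma: Zeta preferred on 3+3 = 6 ballots; Gamma wins 11–6.
Zeta vs Alpha: 14 to 3, Zeta.
Zeta vs Epsilon: Zeta preferred on 6+3+3 = 12 ballots; Zeta wins 12–5.
Gamma vs Alpha: 1+6+2 = 9 for Gamma, 8 for Alpha — Gamma by 9–8.
Gamma vs Epsilon: 7 to 10, Epsilon.
Alpha vs Epsilon: 5 to 12, Epsilon.
No book is unbeaten: Delta loses to Zeta; Zeta loses to Gamma; Gamma loses to Epsilon; Alpha loses to Delta; Epsilon loses to Delta. In particular Delta > Epsilon > Gamma > Delta is a majority cycle — no Condorcet winner exists.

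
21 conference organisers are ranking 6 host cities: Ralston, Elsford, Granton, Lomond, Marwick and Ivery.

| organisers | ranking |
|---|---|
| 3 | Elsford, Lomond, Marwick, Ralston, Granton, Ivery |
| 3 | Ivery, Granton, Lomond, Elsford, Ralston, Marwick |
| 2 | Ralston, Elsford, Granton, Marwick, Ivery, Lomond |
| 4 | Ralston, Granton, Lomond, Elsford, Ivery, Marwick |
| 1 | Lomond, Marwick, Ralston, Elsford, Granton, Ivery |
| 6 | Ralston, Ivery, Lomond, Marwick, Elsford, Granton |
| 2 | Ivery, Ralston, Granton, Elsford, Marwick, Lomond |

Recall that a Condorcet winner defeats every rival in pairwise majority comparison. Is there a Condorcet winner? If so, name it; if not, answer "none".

Ralston

Check each pair by majority over 21 ballots:
Ralston vs Elsford: Ralston, 15–6.
Ralston vs Granton: Ralston, 18–3.
Ralston–Lomond: Ralston 14–7.
Ralston vs Marwick: Ralston wins 17–4.
Ralston–Ivery: Ralston 16–5.
Elsford–Granton: Elsford 12–9.
Elsford–Lomond: Lomond 14–7.
Elsford–Marwick: Elsford 14–7.
Elsford–Ivery: Ivery 11–10.
Granton vs Lomond: Granton wins 11–10.
Granton vs Marwick: Granton wins 11–10.
Granton vs Ivery: Ivery, 11–10.
Lomond vs Marwick: Lomond, 17–4.
Lomond vs Ivery: Ivery wins 13–8.
Marwick vs Ivery: Ivery, 15–6.
Ralston wins every pairwise contest, so Ralston is the Condorcet winner.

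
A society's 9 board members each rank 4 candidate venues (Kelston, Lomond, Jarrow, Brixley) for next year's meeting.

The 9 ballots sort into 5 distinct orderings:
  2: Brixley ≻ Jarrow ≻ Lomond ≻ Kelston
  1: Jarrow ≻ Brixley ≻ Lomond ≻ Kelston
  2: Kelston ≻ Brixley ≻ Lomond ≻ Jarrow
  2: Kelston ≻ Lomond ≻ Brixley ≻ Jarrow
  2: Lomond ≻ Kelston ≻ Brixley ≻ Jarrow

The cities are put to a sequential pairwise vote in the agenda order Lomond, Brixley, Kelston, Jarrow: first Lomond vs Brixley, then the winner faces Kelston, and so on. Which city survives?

Kelston

Round 1: Lomond vs Brixley — 4–5, Brixley advances.
Round 2: Brixley vs Kelston — 3–6, Kelston advances.
Round 3: Kelston vs Jarrow — 6–3, Kelston advances.
The agenda winner is Kelston.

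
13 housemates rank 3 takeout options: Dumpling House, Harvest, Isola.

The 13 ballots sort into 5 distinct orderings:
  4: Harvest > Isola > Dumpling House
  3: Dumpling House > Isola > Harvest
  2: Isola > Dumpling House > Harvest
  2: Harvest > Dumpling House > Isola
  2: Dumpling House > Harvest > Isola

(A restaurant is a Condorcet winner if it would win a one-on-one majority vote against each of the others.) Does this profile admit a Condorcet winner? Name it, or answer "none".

Head-to-head results (13 friends):
Dumpling House–Harvest: Dumpling House 7–6.
Dumpling House vs Isola: Dumpling House wins 7–6.
Harvest vs Isola: Harvest is ranked higher on 4+2+2 = 8 ballots, Isola on 5. Harvest wins 8–5.
Only Dumpling House has no losses; Dumpling House is the Condorcet winner.

Dumpling House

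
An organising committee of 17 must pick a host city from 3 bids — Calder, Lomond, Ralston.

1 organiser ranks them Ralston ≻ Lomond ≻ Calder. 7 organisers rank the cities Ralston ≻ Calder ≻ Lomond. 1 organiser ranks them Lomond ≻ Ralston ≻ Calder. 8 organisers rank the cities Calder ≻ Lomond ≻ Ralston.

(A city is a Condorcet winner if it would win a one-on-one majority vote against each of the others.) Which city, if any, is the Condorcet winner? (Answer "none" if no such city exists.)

none

Pairwise majorities:
Calder vs Lomond: Calder wins 15–2.
Calder vs Ralston: Ralston wins 9–8.
Lomond vs Ralston: Lomond wins 9–8.
No city is unbeaten: Calder loses to Ralston; Lomond loses to Calder; Ralston loses to Lomond. In particular Calder > Lomond > Ralston > Calder is a majority cycle — no Condorcet winner exists.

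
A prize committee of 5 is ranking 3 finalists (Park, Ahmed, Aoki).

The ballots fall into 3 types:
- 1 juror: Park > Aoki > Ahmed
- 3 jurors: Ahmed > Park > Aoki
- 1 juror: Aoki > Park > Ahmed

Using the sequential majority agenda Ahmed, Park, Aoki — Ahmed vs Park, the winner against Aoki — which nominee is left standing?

Ahmed

Round 1: Ahmed vs Park — 3–2, Ahmed advances.
Round 2: Ahmed vs Aoki — 3–2, Ahmed advances.
Ahmed survives the agenda.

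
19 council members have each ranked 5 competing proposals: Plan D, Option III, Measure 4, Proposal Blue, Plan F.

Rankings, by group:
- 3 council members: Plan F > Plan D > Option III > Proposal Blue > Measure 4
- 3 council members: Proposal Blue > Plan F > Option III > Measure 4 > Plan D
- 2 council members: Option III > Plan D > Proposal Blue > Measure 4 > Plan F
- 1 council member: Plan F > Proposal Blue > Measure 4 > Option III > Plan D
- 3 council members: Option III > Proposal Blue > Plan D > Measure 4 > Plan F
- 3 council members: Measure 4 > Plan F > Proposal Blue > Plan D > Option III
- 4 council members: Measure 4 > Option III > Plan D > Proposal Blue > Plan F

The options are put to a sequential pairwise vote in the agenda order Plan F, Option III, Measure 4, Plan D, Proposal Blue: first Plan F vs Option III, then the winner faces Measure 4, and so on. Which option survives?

Proposal Blue

Round 1: Plan F vs Option III — 10–9, Plan F advances.
Round 2: Plan F vs Measure 4 — 7–12, Measure 4 advances.
Round 3: Measure 4 vs Plan D — 11–8, Measure 4 advances.
Round 4: Measure 4 vs Proposal Blue — 7–12, Proposal Blue advances.
Proposal Blue survives the agenda.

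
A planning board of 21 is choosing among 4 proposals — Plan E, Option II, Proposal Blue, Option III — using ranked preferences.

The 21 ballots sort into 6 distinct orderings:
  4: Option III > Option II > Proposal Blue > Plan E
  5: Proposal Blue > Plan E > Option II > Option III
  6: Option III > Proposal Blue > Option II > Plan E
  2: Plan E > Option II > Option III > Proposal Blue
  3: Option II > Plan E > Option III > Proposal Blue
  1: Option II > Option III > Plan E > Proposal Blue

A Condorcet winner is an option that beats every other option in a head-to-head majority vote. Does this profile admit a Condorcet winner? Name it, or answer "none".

none

Head-to-head results (21 council members):
Plan E vs Option II: Plan E preferred on 5+2 = 7 ballots; Option II wins 14–7.
Plan E vs Proposal Blue: 6 to 15, Proposal Blue.
Plan E vs Option III: Plan E is ranked higher on 5+2+3 = 10 ballots, Option III on 11. Option III wins 11–10.
Option II vs Proposal Blue: Option II preferred on 4+2+3+1 = 10 ballots; Proposal Blue wins 11–10.
Option II vs Option III: 11 to 10, Option II.
Proposal Blue vs Option III: Proposal Blue preferred on 5 ballots; Option III wins 16–5.
Each option drops at least one matchup (Plan E loses to Option II; Option II loses to Proposal Blue; Proposal Blue loses to Option III; Option III loses to Option II); the cycle Option II > Option III > Proposal Blue > Option II rules out a Condorcet winner.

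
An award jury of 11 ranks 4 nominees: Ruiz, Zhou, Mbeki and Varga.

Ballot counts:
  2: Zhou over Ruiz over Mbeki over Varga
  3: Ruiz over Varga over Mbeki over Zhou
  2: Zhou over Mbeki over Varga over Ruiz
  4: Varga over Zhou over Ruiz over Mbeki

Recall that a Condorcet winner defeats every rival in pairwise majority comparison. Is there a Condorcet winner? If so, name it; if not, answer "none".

Varga

Check each pair by majority over 11 ballots:
Ruiz vs Zhou: 3 for Ruiz, 8 for Zhou — Zhou by 8–3.
Ruiz vs Mbeki: Ruiz is ranked higher on 2+3+4 = 9 ballots, Mbeki on 2. Ruiz wins 9–2.
Ruiz vs Varga: Ruiz preferred on 2+3 = 5 ballots; Varga wins 6–5.
Zhou vs Mbeki: 8 to 3, Zhou.
Zhou vs Varga: 2+2 = 4 for Zhou, 7 for Varga — Varga by 7–4.
Mbeki vs Varga: 4 to 7, Varga.
Varga wins every pairwise contest, so Varga is the Condorcet winner.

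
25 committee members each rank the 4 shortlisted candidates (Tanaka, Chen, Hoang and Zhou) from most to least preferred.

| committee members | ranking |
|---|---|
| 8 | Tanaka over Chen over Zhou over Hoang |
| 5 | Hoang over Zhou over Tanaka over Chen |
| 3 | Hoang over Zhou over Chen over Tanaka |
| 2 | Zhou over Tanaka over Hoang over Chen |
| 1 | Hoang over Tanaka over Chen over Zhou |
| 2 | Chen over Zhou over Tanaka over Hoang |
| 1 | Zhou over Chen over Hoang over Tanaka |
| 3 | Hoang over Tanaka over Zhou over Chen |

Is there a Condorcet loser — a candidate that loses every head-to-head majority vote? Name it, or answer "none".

Chen

Head-to-head results (25 committee members):
Tanaka vs Chen: Tanaka, 19–6.
Tanaka vs Hoang: Hoang wins 13–12.
Tanaka–Zhou: Zhou 13–12.
Chen vs Hoang: 8+2+1 = 11 for Chen, 14 for Hoang — Hoang by 14–11.
Chen vs Zhou: 11 to 14, Zhou.
Hoang–Zhou: Zhou 13–12.
Chen is beaten in every head-to-head and is the Condorcet loser.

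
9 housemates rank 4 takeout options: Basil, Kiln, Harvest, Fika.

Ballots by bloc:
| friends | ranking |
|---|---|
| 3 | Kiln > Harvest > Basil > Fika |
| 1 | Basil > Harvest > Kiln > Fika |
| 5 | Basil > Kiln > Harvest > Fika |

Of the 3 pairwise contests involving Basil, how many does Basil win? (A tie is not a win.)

Basil against each rival (9 friends):
Basil vs Kiln: 1+5 = 6 for Basil, 3 for Kiln — Basil by 6–3.
Basil vs Harvest: Basil is ranked higher on 1+5 = 6 ballots, Harvest on 3. Basil wins 6–3.
Basil–Fika: Basil 9–0.
Basil beats Kiln, Harvest, Fika — 3 pairwise wins.

3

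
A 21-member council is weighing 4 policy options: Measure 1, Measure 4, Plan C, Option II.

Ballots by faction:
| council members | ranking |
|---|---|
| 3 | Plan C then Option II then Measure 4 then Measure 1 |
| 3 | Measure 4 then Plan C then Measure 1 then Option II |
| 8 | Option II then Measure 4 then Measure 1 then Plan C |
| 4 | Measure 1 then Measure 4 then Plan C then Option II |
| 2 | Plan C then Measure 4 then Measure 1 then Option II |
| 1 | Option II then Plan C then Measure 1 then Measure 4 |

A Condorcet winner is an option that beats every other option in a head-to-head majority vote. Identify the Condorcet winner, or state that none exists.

none

Head-to-head results (21 council members):
Measure 1 vs Measure 4: 4+1 = 5 for Measure 1, 16 for Measure 4 — Measure 4 by 16–5.
Measure 1 vs Plan C: Measure 1 preferred on 8+4 = 12 ballots; Measure 1 wins 12–9.
Measure 1 vs Option II: 3+4+2 = 9 for Measure 1, 12 for Option II — Option II by 12–9.
Measure 4 vs Plan C: Measure 4 preferred on 3+8+4 = 15 ballots; Measure 4 wins 15–6.
Measure 4 vs Option II: Measure 4 preferred on 3+4+2 = 9 ballots; Option II wins 12–9.
Plan C vs Option II: 3+3+4+2 = 12 for Plan C, 9 for Option II — Plan C by 12–9.
Every option loses at least once (Measure 1 loses to Measure 4; Measure 4 loses to Option II; Plan C loses to Measure 1; Option II loses to Plan C). The majority relation contains the cycle Measure 1 beats Plan C beats Option II beats Measure 1, so there is no Condorcet winner.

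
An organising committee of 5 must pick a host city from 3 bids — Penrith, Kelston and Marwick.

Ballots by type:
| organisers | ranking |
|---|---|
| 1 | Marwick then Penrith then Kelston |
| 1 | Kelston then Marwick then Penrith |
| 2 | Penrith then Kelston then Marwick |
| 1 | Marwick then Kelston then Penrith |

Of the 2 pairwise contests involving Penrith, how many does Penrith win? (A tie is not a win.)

Penrith against each rival (5 organisers):
Penrith vs Kelston: 3 to 2, Penrith.
Penrith vs Marwick: Marwick, 3–2.
Penrith beats Kelston; loses to Marwick — 1 pairwise win.

1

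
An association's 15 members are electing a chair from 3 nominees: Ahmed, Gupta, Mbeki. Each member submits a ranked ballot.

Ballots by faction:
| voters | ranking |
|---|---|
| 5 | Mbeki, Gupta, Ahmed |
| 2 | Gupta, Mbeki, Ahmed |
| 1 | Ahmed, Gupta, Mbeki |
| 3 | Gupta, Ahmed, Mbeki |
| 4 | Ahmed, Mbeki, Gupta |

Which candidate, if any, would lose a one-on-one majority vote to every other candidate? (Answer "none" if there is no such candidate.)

none

Head-to-head results (15 voters):
Ahmed vs Gupta: Gupta wins 10–5.
Ahmed vs Mbeki: 8 to 7, Ahmed.
Gupta vs Mbeki: 6 to 9, Mbeki.
Every candidate wins at least one matchup (Ahmed beats Mbeki; Gupta beats Ahmed; Mbeki beats Gupta), so there is no Condorcet loser.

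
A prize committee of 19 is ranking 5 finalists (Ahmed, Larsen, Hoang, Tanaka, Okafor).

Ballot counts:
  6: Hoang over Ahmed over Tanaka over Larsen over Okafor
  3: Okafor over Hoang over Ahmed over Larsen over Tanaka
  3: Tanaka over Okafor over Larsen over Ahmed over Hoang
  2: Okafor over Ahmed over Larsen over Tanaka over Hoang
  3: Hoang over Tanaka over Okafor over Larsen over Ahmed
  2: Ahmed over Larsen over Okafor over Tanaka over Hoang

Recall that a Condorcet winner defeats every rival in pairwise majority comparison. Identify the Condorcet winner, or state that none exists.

none

Check each pair by majority over 19 ballots:
Ahmed–Larsen: Ahmed 13–6.
Ahmed vs Hoang: Hoang wins 12–7.
Ahmed vs Tanaka: Ahmed, 13–6.
Ahmed–Okafor: Okafor 11–8.
Larsen vs Hoang: Hoang wins 12–7.
Larsen–Tanaka: Tanaka 12–7.
Larsen–Okafor: Okafor 11–8.
Hoang vs Tanaka: Hoang wins 12–7.
Hoang vs Okafor: Okafor, 10–9.
Tanaka vs Okafor: Tanaka wins 12–7.
Each nominee drops at least one matchup (Ahmed loses to Hoang; Larsen loses to Ahmed; Hoang loses to Okafor; Tanaka loses to Ahmed; Okafor loses to Tanaka); the cycle Ahmed beats Tanaka beats Okafor beats Ahmed rules out a Condorcet winner.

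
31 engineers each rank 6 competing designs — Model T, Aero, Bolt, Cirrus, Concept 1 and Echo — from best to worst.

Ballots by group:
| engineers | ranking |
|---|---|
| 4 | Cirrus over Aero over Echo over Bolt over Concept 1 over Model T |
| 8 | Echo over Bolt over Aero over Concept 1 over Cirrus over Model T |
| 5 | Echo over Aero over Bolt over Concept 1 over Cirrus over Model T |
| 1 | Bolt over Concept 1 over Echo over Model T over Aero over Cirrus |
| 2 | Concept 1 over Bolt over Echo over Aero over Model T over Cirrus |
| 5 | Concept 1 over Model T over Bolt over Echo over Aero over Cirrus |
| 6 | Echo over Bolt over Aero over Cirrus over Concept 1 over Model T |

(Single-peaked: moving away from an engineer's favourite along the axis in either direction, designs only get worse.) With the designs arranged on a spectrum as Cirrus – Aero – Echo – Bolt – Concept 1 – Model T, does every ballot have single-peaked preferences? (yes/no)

Axis positions: Cirrus=1, Aero=2, Echo=3, Bolt=4, Concept 1=5, Model T=6.
Group 1 (peak Cirrus at position 1): ranking walks positions 1-2-3-4-5-6, expanding outward from the peak — single-peaked.
Group 2 (peak Echo at position 3): ranking walks positions 3-4-2-5-1-6, expanding outward from the peak — single-peaked.
Group 3 (peak Echo at position 3): ranking walks positions 3-2-4-5-1-6, expanding outward from the peak — single-peaked.
Group 4 (peak Bolt at position 4): ranking walks positions 4-5-3-6-2-1, expanding outward from the peak — single-peaked.
Group 5 (peak Concept 1 at position 5): ranking walks positions 5-4-3-2-6-1, expanding outward from the peak — single-peaked.
Group 6 (peak Concept 1 at position 5): ranking walks positions 5-6-4-3-2-1, expanding outward from the peak — single-peaked.
Group 7 (peak Echo at position 3): ranking walks positions 3-4-2-1-5-6, expanding outward from the peak — single-peaked.
Every ranking is single-peaked on this axis.

yes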